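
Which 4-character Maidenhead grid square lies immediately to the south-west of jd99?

Longitude square 9; −1 → 8.
Latitude square 9; −1 → 8.

JD88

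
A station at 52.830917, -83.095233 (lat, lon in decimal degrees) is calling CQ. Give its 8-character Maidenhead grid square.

Shift to the Maidenhead origin (180°W, 90°S): lon 96.90477, lat 142.83092.
Field: 96.90477/20 → 4 → E, 142.83092/10 → 14 → O; chars EO.
Square: 16.90477/2 → 8, 2.83092/1 → 2; chars 82.
Subsquare: 0.90477/0.0833333 → 10 → k, 0.83092/0.0416667 → 19 → t; chars kt.
Extended square: 0.07143/0.00833333 → 8, 0.03925/0.00416667 → 9; chars 89.

EO82kt89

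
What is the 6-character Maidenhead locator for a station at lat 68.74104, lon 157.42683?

Offset from 180°W / 90°S: lon 337.4268°, lat 158.7410°.
Field: 337.4268/20 → 16 → Q, 158.7410/10 → 15 → P; chars QP.
Square: 17.4268/2 → 8, 8.7410/1 → 8; chars 88.
Subsquare: 1.4268/0.0833333 → 17 → r, 0.7410/0.0416667 → 17 → r; chars rr.

QP88rr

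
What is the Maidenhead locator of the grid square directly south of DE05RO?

Latitude subsquare o = 14; −1 → 13 = n.
The longitude characters are unchanged.

DE05rn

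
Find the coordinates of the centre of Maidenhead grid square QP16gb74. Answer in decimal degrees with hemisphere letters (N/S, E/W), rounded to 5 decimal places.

66.06042° N, 142.56250° E

Field Q=16, P=15: +16·20° lon, +15·10° lat → SW at lon 140°, lat 60°.
Square 1, 6: +1·2° lon, +6·1° lat → SW at lon 142°, lat 66°.
Subsquare g=6, b=1: +6·0.0833333° lon, +1·0.0416667° lat → SW at lon 142.5°, lat 66.0417°.
Extended square 7, 4: +7·0.00833333° lon, +4·0.00416667° lat → SW at lon 142.558°, lat 66.0583°.
Cell spans 0.00833333° lon × 0.00416667° lat. Centre is SW corner plus half of each.
latitude 66.06042° N, longitude 142.56250° E.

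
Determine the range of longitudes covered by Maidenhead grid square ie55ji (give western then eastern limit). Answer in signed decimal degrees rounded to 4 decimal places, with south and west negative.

-9.2500, -9.1667

Field I=8, E=4: +8·20° lon, +4·10° lat → SW at lon -20°, lat -50°.
Square 5, 5: +5·2° lon, +5·1° lat → SW at lon -10°, lat -45°.
Subsquare j=9, i=8: +9·0.0833333° lon, +8·0.0416667° lat → SW at lon -9.25°, lat -44.6667°.
Cell spans 0.0833333° lon × 0.0416667° lat.
west -9.2500, east -9.1667.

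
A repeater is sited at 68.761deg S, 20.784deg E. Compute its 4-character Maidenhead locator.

KC01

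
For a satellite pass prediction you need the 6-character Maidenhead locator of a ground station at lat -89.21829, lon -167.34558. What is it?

Offset from 180°W / 90°S: lon 12.6544°, lat 0.7817°.
Field (20°×10°, letters A–R): 12.6544/20 → 0 → A, 0.7817/10 → 0 → A; chars AA.
Square (2°×1°, digits 0–9): 12.6544/2 → 6, 0.7817/1 → 0; chars 60.
Subsquare (5′×2.5′, letters a–x): 0.6544/0.0833333 → 7 → h, 0.7817/0.0416667 → 18 → s; chars hs.

AA60hs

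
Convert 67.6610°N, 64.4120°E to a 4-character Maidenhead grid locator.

MP27

Shift to the Maidenhead origin (180°W, 90°S): lon 244.41, lat 157.66.
Field: lon ⌊244.41/20⌋ = 12 → M; lat ⌊157.66/10⌋ = 15 → P.
Square: lon ⌊4.41/2⌋ = 2; lat ⌊7.66/1⌋ = 7.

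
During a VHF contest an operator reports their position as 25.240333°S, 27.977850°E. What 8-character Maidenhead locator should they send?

Shift to the Maidenhead origin (180°W, 90°S): lon 207.97785, lat 64.75967.
Field: lon ⌊207.97785/20⌋ = 10 → K; lat ⌊64.75967/10⌋ = 6 → G.
Square: lon ⌊7.97785/2⌋ = 3; lat ⌊4.75967/1⌋ = 4.
Subsquare: lon ⌊1.97785/0.0833333⌋ = 23 → x; lat ⌊0.75967/0.0416667⌋ = 18 → s.
Extended square: lon ⌊0.06118/0.00833333⌋ = 7; lat ⌊0.00967/0.00416667⌋ = 2.

KG34xs72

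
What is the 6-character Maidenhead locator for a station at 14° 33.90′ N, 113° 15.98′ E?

OK64pn

Add 180° to longitude and 90° to latitude: 293.2663, 104.5650.
Field: 293.2663/20 → 14 → O, 104.5650/10 → 10 → K; chars OK.
Square: 13.2663/2 → 6, 4.5650/1 → 4; chars 64.
Subsquare: 1.2663/0.0833333 → 15 → p, 0.5650/0.0416667 → 13 → n; chars pn.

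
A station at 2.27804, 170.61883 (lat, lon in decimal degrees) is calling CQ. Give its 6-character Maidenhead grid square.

Offset from 180°W / 90°S: lon 350.6188°, lat 92.2780°.
Field (20°×10°, letters A–R): 350.6188/20 → 17 → R, 92.2780/10 → 9 → J; chars RJ.
Square (2°×1°, digits 0–9): 10.6188/2 → 5, 2.2780/1 → 2; chars 52.
Subsquare (5′×2.5′, letters a–x): 0.6188/0.0833333 → 7 → h, 0.2780/0.0416667 → 6 → g; chars hg.

RJ52hg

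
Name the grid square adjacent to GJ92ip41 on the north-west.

GJ92ip32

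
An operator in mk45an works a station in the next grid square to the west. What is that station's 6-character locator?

Longitude subsquare a = 0; −1 → -1, wraps to 23 = x, carry into square.
Longitude square 4; −1 → 3.
The latitude characters are unchanged.

MK35xn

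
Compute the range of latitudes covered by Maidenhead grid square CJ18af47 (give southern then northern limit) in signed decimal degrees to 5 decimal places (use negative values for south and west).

8.23750, 8.24167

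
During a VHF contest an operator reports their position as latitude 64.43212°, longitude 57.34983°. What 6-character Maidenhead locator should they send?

Shift to the Maidenhead origin (180°W, 90°S): lon 237.3498, lat 154.4321.
Field (20°×10°, letters A–R): 237.3498/20 → 11 → L, 154.4321/10 → 15 → P; chars LP.
Square (2°×1°, digits 0–9): 17.3498/2 → 8, 4.4321/1 → 4; chars 84.
Subsquare (5′×2.5′, letters a–x): 1.3498/0.0833333 → 16 → q, 0.4321/0.0416667 → 10 → k; chars qk.

LP84qk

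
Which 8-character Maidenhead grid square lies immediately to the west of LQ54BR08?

LQ54ar98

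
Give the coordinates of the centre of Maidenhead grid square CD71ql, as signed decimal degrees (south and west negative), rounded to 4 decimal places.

Field C=2, D=3: +2·20° lon, +3·10° lat → SW at lon -140°, lat -60°.
Square 7, 1: +7·2° lon, +1·1° lat → SW at lon -126°, lat -59°.
Subsquare q=16, l=11: +16·0.0833333° lon, +11·0.0416667° lat → SW at lon -124.667°, lat -58.5417°.
Cell spans 0.0833333° lon × 0.0416667° lat. Centre is SW corner plus half of each.
latitude -58.5208, longitude -124.6250.

-58.5208, -124.6250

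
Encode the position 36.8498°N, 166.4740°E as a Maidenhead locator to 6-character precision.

RM36fu

Shift to the Maidenhead origin (180°W, 90°S): lon 346.4740, lat 126.8498.
Field (20°×10°, letters A–R): lon ⌊346.4740/20⌋ = 17 → R; lat ⌊126.8498/10⌋ = 12 → M.
Square (2°×1°, digits 0–9): lon ⌊6.4740/2⌋ = 3; lat ⌊6.8498/1⌋ = 6.
Subsquare (5′×2.5′, letters a–x): lon ⌊0.4740/0.0833333⌋ = 5 → f; lat ⌊0.8498/0.0416667⌋ = 20 → u.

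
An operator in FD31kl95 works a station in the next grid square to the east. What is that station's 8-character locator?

FD31ll05

Longitude extended square 9; +1 → 10, wraps to 0, carry into subsquare.
Longitude subsquare k = 10; +1 → 11 = l.
The latitude characters are unchanged.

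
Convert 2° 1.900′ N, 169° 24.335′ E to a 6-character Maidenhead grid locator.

RJ42qa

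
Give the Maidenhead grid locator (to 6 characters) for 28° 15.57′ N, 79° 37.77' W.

Add 180° to longitude and 90° to latitude: 100.3705, 118.2595.
Field (20°×10°, letters A–R): 100.3705/20 → 5 → F, 118.2595/10 → 11 → L; chars FL.
Square (2°×1°, digits 0–9): 0.3705/2 → 0, 8.2595/1 → 8; chars 08.
Subsquare (5′×2.5′, letters a–x): 0.3705/0.0833333 → 4 → e, 0.2595/0.0416667 → 6 → g; chars eg.

FL08eg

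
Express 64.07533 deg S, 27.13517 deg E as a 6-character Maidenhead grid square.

Offset from 180°W / 90°S: lon 207.1352°, lat 25.9247°.
Field (20°×10°, letters A–R): lon ⌊207.1352/20⌋ = 10 → K; lat ⌊25.9247/10⌋ = 2 → C.
Square (2°×1°, digits 0–9): lon ⌊7.1352/2⌋ = 3; lat ⌊5.9247/1⌋ = 5.
Subsquare (5′×2.5′, letters a–x): lon ⌊1.1352/0.0833333⌋ = 13 → n; lat ⌊0.9247/0.0416667⌋ = 22 → w.

KC35nw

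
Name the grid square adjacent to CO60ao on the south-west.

CO50xn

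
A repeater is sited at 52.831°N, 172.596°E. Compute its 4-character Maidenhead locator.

RO62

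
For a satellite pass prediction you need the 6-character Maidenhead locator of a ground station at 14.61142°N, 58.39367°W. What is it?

GK04to

Offset from 180°W / 90°S: lon 121.6063°, lat 104.6114°.
Field: lon ⌊121.6063/20⌋ = 6 → G; lat ⌊104.6114/10⌋ = 10 → K.
Square: lon ⌊1.6063/2⌋ = 0; lat ⌊4.6114/1⌋ = 4.
Subsquare: lon ⌊1.6063/0.0833333⌋ = 19 → t; lat ⌊0.6114/0.0416667⌋ = 14 → o.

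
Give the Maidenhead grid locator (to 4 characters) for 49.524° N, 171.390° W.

AN49

Offset from 180°W / 90°S: lon 8.61°, lat 139.52°.
Field: lon ⌊8.61/20⌋ = 0 → A; lat ⌊139.52/10⌋ = 13 → N.
Square: lon ⌊8.61/2⌋ = 4; lat ⌊9.52/1⌋ = 9.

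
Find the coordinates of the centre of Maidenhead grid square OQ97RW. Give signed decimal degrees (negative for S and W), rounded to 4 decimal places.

Field O=14, Q=16: +14·20° lon, +16·10° lat → SW at lon 100°, lat 70°.
Square 9, 7: +9·2° lon, +7·1° lat → SW at lon 118°, lat 77°.
Subsquare r=17, w=22: +17·0.0833333° lon, +22·0.0416667° lat → SW at lon 119.417°, lat 77.9167°.
Cell spans 0.0833333° lon × 0.0416667° lat. Centre is SW corner plus half of each.
latitude 77.9375, longitude 119.4583.

77.9375, 119.4583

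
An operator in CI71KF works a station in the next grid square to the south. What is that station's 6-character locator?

CI71ke

Latitude subsquare f = 5; −1 → 4 = e.
The longitude characters are unchanged.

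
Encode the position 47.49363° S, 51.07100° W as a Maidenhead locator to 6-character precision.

GE42lm

Add 180° to longitude and 90° to latitude: 128.9290, 42.5064.
Field: lon ⌊128.9290/20⌋ = 6 → G; lat ⌊42.5064/10⌋ = 4 → E.
Square: lon ⌊8.9290/2⌋ = 4; lat ⌊2.5064/1⌋ = 2.
Subsquare: lon ⌊0.9290/0.0833333⌋ = 11 → l; lat ⌊0.5064/0.0416667⌋ = 12 → m.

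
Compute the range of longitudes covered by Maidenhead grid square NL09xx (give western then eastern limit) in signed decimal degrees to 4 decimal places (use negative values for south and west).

81.9167, 82.0000

Field N=13, L=11: +13·20° lon, +11·10° lat → SW at lon 80°, lat 20°.
Square 0, 9: +0·2° lon, +9·1° lat → SW at lon 80°, lat 29°.
Subsquare x=23, x=23: +23·0.0833333° lon, +23·0.0416667° lat → SW at lon 81.9167°, lat 29.9583°.
Cell spans 0.0833333° lon × 0.0416667° lat.
west 81.9167, east 82.0000.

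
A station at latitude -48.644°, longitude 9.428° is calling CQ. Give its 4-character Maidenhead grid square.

JE41

Offset from 180°W / 90°S: lon 189.43°, lat 41.36°.
Field (20°×10°, letters A–R): 189.43/20 → 9 → J, 41.36/10 → 4 → E; chars JE.
Square (2°×1°, digits 0–9): 9.43/2 → 4, 1.36/1 → 1; chars 41.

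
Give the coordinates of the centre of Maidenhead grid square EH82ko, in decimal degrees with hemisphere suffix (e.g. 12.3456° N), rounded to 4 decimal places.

Field E=4, H=7: +4·20° lon, +7·10° lat → SW at lon -100°, lat -20°.
Square 8, 2: +8·2° lon, +2·1° lat → SW at lon -84°, lat -18°.
Subsquare k=10, o=14: +10·0.0833333° lon, +14·0.0416667° lat → SW at lon -83.1667°, lat -17.4167°.
Cell spans 0.0833333° lon × 0.0416667° lat. Centre is SW corner plus half of each.
latitude 17.3958° S, longitude 83.1250° W.

17.3958° S, 83.1250° W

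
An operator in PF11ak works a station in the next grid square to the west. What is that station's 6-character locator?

Longitude subsquare a = 0; −1 → -1, wraps to 23 = x, carry into square.
Longitude square 1; −1 → 0.
The latitude characters are unchanged.

PF01xk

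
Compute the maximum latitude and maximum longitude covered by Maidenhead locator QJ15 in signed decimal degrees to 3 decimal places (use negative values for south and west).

6.000, 144.000

Field Q=16, J=9: +16·20° lon, +9·10° lat → SW at lon 140°, lat 0°.
Square 1, 5: +1·2° lon, +5·1° lat → SW at lon 142°, lat 5°.
Cell spans 2° lon × 1° lat. NE corner is SW corner plus one full cell.
latitude 6.000, longitude 144.000.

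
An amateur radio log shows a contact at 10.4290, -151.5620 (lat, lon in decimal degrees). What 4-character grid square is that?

Add 180° to longitude and 90° to latitude: 28.44, 100.43.
Field: 28.44/20 → 1 → B, 100.43/10 → 10 → K; chars BK.
Square: 8.44/2 → 4, 0.43/1 → 0; chars 40.

BK40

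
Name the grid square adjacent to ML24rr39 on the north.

Latitude extended square 9; +1 → 10, wraps to 0, carry into subsquare.
Latitude subsquare r = 17; +1 → 18 = s.
The longitude characters are unchanged.

ML24rs30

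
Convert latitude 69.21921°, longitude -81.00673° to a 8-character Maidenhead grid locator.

EP99lf92

Shift to the Maidenhead origin (180°W, 90°S): lon 98.99327, lat 159.21921.
Field (20°×10°, letters A–R): lon ⌊98.99327/20⌋ = 4 → E; lat ⌊159.21921/10⌋ = 15 → P.
Square (2°×1°, digits 0–9): lon ⌊18.99327/2⌋ = 9; lat ⌊9.21921/1⌋ = 9.
Subsquare (5′×2.5′, letters a–x): lon ⌊0.99327/0.0833333⌋ = 11 → l; lat ⌊0.21921/0.0416667⌋ = 5 → f.
Extended square (30″×15″, digits 0–9): lon ⌊0.07660/0.00833333⌋ = 9; lat ⌊0.01088/0.00416667⌋ = 2.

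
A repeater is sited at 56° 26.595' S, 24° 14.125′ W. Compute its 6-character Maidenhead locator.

HD73vn

Offset from 180°W / 90°S: lon 155.7646°, lat 33.5568°.
Field (20°×10°, letters A–R): 155.7646/20 → 7 → H, 33.5568/10 → 3 → D; chars HD.
Square (2°×1°, digits 0–9): 15.7646/2 → 7, 3.5568/1 → 3; chars 73.
Subsquare (5′×2.5′, letters a–x): 1.7646/0.0833333 → 21 → v, 0.5568/0.0416667 → 13 → n; chars vn.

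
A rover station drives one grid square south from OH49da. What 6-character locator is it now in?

Latitude subsquare a = 0; −1 → -1, wraps to 23 = x, carry into square.
Latitude square 9; −1 → 8.
The longitude characters are unchanged.

OH48dx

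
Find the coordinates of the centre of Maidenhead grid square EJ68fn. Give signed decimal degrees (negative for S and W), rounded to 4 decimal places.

Field E=4, J=9: +4·20° lon, +9·10° lat → SW at lon -100°, lat 0°.
Square 6, 8: +6·2° lon, +8·1° lat → SW at lon -88°, lat 8°.
Subsquare f=5, n=13: +5·0.0833333° lon, +13·0.0416667° lat → SW at lon -87.5833°, lat 8.54167°.
Cell spans 0.0833333° lon × 0.0416667° lat. Centre is SW corner plus half of each.
latitude 8.5625, longitude -87.5417.

8.5625, -87.5417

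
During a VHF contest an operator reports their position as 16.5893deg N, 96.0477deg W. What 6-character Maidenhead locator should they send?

EK16xo

Add 180° to longitude and 90° to latitude: 83.9523, 106.5893.
Field: 83.9523/20 → 4 → E, 106.5893/10 → 10 → K; chars EK.
Square: 3.9523/2 → 1, 6.5893/1 → 6; chars 16.
Subsquare: 1.9523/0.0833333 → 23 → x, 0.5893/0.0416667 → 14 → o; chars xo.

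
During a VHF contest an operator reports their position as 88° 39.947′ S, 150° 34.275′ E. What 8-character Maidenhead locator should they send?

Shift to the Maidenhead origin (180°W, 90°S): lon 330.57125, lat 1.33422.
Field (20°×10°, letters A–R): 330.57125/20 → 16 → Q, 1.33422/10 → 0 → A; chars QA.
Square (2°×1°, digits 0–9): 10.57125/2 → 5, 1.33422/1 → 1; chars 51.
Subsquare (5′×2.5′, letters a–x): 0.57125/0.0833333 → 6 → g, 0.33422/0.0416667 → 8 → i; chars gi.
Extended square (30″×15″, digits 0–9): 0.07125/0.00833333 → 8, 0.00088/0.00416667 → 0; chars 80.

QA51gi80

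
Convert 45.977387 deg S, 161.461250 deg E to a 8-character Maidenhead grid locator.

Shift to the Maidenhead origin (180°W, 90°S): lon 341.46125, lat 44.02261.
Field: 341.46125/20 → 17 → R, 44.02261/10 → 4 → E; chars RE.
Square: 1.46125/2 → 0, 4.02261/1 → 4; chars 04.
Subsquare: 1.46125/0.0833333 → 17 → r, 0.02261/0.0416667 → 0 → a; chars ra.
Extended square: 0.04458/0.00833333 → 5, 0.02261/0.00416667 → 5; chars 55.

RE04ra55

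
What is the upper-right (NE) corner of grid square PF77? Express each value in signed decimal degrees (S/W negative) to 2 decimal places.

-32.00, 136.00

Field P=15, F=5: +15·20° lon, +5·10° lat → SW at lon 120°, lat -40°.
Square 7, 7: +7·2° lon, +7·1° lat → SW at lon 134°, lat -33°.
Cell spans 2° lon × 1° lat. NE corner is SW corner plus one full cell.
latitude -32.00, longitude 136.00.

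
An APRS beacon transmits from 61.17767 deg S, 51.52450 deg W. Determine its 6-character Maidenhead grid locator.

Offset from 180°W / 90°S: lon 128.4755°, lat 28.8223°.
Field (20°×10°, letters A–R): 128.4755/20 → 6 → G, 28.8223/10 → 2 → C; chars GC.
Square (2°×1°, digits 0–9): 8.4755/2 → 4, 8.8223/1 → 8; chars 48.
Subsquare (5′×2.5′, letters a–x): 0.4755/0.0833333 → 5 → f, 0.8223/0.0416667 → 19 → t; chars ft.

GC48ft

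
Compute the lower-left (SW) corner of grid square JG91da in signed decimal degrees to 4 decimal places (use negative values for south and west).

Field J=9, G=6: +9·20° lon, +6·10° lat → SW at lon 0°, lat -30°.
Square 9, 1: +9·2° lon, +1·1° lat → SW at lon 18°, lat -29°.
Subsquare d=3, a=0: +3·0.0833333° lon, +0·0.0416667° lat → SW at lon 18.25°, lat -29°.
latitude -29.0000, longitude 18.2500.

-29.0000, 18.2500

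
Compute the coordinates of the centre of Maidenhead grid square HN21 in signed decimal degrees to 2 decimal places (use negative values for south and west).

41.50, -35.00

Field H=7, N=13: +7·20° lon, +13·10° lat → SW at lon -40°, lat 40°.
Square 2, 1: +2·2° lon, +1·1° lat → SW at lon -36°, lat 41°.
Cell spans 2° lon × 1° lat. Centre is SW corner plus half of each.
latitude 41.50, longitude -35.00.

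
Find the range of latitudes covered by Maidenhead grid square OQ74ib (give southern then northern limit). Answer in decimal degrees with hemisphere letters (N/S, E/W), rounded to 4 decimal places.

Field O=14, Q=16: +14·20° lon, +16·10° lat → SW at lon 100°, lat 70°.
Square 7, 4: +7·2° lon, +4·1° lat → SW at lon 114°, lat 74°.
Subsquare i=8, b=1: +8·0.0833333° lon, +1·0.0416667° lat → SW at lon 114.667°, lat 74.0417°.
Cell spans 0.0833333° lon × 0.0416667° lat.
south 74.0417° N, north 74.0833° N.

74.0417° N, 74.0833° N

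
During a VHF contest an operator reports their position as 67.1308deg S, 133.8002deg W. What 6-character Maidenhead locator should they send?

Add 180° to longitude and 90° to latitude: 46.1998, 22.8692.
Field (20°×10°, letters A–R): lon ⌊46.1998/20⌋ = 2 → C; lat ⌊22.8692/10⌋ = 2 → C.
Square (2°×1°, digits 0–9): lon ⌊6.1998/2⌋ = 3; lat ⌊2.8692/1⌋ = 2.
Subsquare (5′×2.5′, letters a–x): lon ⌊0.1998/0.0833333⌋ = 2 → c; lat ⌊0.8692/0.0416667⌋ = 20 → u.

CC32cu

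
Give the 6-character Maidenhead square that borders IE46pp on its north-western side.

IE46oq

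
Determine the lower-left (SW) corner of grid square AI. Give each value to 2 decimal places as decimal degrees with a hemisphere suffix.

Field A=0, I=8: +0·20° lon, +8·10° lat → SW at lon -180°, lat -10°.
latitude 10.00° S, longitude 180.00° W.

10.00° S, 180.00° W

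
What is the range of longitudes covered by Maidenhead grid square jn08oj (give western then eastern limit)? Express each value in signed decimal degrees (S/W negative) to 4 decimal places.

Field J=9, N=13: +9·20° lon, +13·10° lat → SW at lon 0°, lat 40°.
Square 0, 8: +0·2° lon, +8·1° lat → SW at lon 0°, lat 48°.
Subsquare o=14, j=9: +14·0.0833333° lon, +9·0.0416667° lat → SW at lon 1.16667°, lat 48.375°.
Cell spans 0.0833333° lon × 0.0416667° lat.
west 1.1667, east 1.2500.

1.1667, 1.2500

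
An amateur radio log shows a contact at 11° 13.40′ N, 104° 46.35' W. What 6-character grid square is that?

DK71of

Shift to the Maidenhead origin (180°W, 90°S): lon 75.2275, lat 101.2233.
Field (20°×10°, letters A–R): 75.2275/20 → 3 → D, 101.2233/10 → 10 → K; chars DK.
Square (2°×1°, digits 0–9): 15.2275/2 → 7, 1.2233/1 → 1; chars 71.
Subsquare (5′×2.5′, letters a–x): 1.2275/0.0833333 → 14 → o, 0.2233/0.0416667 → 5 → f; chars of.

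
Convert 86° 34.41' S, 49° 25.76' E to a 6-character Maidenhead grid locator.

LA43rk

Offset from 180°W / 90°S: lon 229.4293°, lat 3.4265°.
Field: 229.4293/20 → 11 → L, 3.4265/10 → 0 → A; chars LA.
Square: 9.4293/2 → 4, 3.4265/1 → 3; chars 43.
Subsquare: 1.4293/0.0833333 → 17 → r, 0.4265/0.0416667 → 10 → k; chars rk.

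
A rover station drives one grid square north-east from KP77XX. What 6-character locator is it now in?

Longitude subsquare x = 23; +1 → 24, wraps to 0 = a, carry into square.
Longitude square 7; +1 → 8.
Latitude subsquare x = 23; +1 → 24, wraps to 0 = a, carry into square.
Latitude square 7; +1 → 8.

KP88aa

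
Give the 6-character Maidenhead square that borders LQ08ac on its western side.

KQ98xc

Longitude subsquare a = 0; −1 → -1, wraps to 23 = x, carry into square.
Longitude square 0; −1 → -1, wraps to 9, carry into field.
Longitude field L = 11; −1 → 10 = K.
The latitude characters are unchanged.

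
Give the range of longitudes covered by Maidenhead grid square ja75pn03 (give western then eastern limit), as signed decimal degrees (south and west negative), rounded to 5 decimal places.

15.25000, 15.25833

Field J=9, A=0: +9·20° lon, +0·10° lat → SW at lon 0°, lat -90°.
Square 7, 5: +7·2° lon, +5·1° lat → SW at lon 14°, lat -85°.
Subsquare p=15, n=13: +15·0.0833333° lon, +13·0.0416667° lat → SW at lon 15.25°, lat -84.4583°.
Extended square 0, 3: +0·0.00833333° lon, +3·0.00416667° lat → SW at lon 15.25°, lat -84.4458°.
Cell spans 0.00833333° lon × 0.00416667° lat.
west 15.25000, east 15.25833.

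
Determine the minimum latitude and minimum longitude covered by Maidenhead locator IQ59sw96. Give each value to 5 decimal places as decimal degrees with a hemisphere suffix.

79.94167° N, 8.42500° W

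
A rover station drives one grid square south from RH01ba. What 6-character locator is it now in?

RH00bx

Latitude subsquare a = 0; −1 → -1, wraps to 23 = x, carry into square.
Latitude square 1; −1 → 0.
The longitude characters are unchanged.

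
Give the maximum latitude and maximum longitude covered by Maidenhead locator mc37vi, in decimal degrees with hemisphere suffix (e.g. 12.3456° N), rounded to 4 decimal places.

62.6250° S, 67.8333° E

Field M=12, C=2: +12·20° lon, +2·10° lat → SW at lon 60°, lat -70°.
Square 3, 7: +3·2° lon, +7·1° lat → SW at lon 66°, lat -63°.
Subsquare v=21, i=8: +21·0.0833333° lon, +8·0.0416667° lat → SW at lon 67.75°, lat -62.6667°.
Cell spans 0.0833333° lon × 0.0416667° lat. NE corner is SW corner plus one full cell.
latitude 62.6250° S, longitude 67.8333° E.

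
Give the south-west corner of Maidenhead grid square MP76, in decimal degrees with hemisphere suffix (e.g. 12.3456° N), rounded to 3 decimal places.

66.000° N, 74.000° E

Field M=12, P=15: +12·20° lon, +15·10° lat → SW at lon 60°, lat 60°.
Square 7, 6: +7·2° lon, +6·1° lat → SW at lon 74°, lat 66°.
latitude 66.000° N, longitude 74.000° E.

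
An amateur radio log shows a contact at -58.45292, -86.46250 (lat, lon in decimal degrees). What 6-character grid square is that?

ED61sn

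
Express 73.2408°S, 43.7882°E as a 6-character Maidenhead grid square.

Shift to the Maidenhead origin (180°W, 90°S): lon 223.7882, lat 16.7592.
Field: 223.7882/20 → 11 → L, 16.7592/10 → 1 → B; chars LB.
Square: 3.7882/2 → 1, 6.7592/1 → 6; chars 16.
Subsquare: 1.7882/0.0833333 → 21 → v, 0.7592/0.0416667 → 18 → s; chars vs.

LB16vs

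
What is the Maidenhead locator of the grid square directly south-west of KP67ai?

KP57xh

Longitude subsquare a = 0; −1 → -1, wraps to 23 = x, carry into square.
Longitude square 6; −1 → 5.
Latitude subsquare i = 8; −1 → 7 = h.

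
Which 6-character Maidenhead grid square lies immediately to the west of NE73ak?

Longitude subsquare a = 0; −1 → -1, wraps to 23 = x, carry into square.
Longitude square 7; −1 → 6.
The latitude characters are unchanged.

NE63xk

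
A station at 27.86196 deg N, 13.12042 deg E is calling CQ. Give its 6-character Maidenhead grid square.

JL67nu

Shift to the Maidenhead origin (180°W, 90°S): lon 193.1204, lat 117.8620.
Field: 193.1204/20 → 9 → J, 117.8620/10 → 11 → L; chars JL.
Square: 13.1204/2 → 6, 7.8620/1 → 7; chars 67.
Subsquare: 1.1204/0.0833333 → 13 → n, 0.8620/0.0416667 → 20 → u; chars nu.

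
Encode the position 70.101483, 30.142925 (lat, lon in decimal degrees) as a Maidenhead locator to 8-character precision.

Offset from 180°W / 90°S: lon 210.14292°, lat 160.10148°.
Field: lon ⌊210.14292/20⌋ = 10 → K; lat ⌊160.10148/10⌋ = 16 → Q.
Square: lon ⌊10.14292/2⌋ = 5; lat ⌊0.10148/1⌋ = 0.
Subsquare: lon ⌊0.14292/0.0833333⌋ = 1 → b; lat ⌊0.10148/0.0416667⌋ = 2 → c.
Extended square: lon ⌊0.05959/0.00833333⌋ = 7; lat ⌊0.01815/0.00416667⌋ = 4.

KQ50bc74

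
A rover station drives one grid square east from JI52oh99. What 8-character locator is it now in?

JI52ph09

Longitude extended square 9; +1 → 10, wraps to 0, carry into subsquare.
Longitude subsquare o = 14; +1 → 15 = p.
The latitude characters are unchanged.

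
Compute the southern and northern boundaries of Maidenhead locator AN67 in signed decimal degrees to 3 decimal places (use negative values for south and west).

Field A=0, N=13: +0·20° lon, +13·10° lat → SW at lon -180°, lat 40°.
Square 6, 7: +6·2° lon, +7·1° lat → SW at lon -168°, lat 47°.
Cell spans 2° lon × 1° lat.
south 47.000, north 48.000.

47.000, 48.000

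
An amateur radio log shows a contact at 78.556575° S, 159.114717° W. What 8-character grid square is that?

Shift to the Maidenhead origin (180°W, 90°S): lon 20.88528, lat 11.44343.
Field: lon ⌊20.88528/20⌋ = 1 → B; lat ⌊11.44343/10⌋ = 1 → B.
Square: lon ⌊0.88528/2⌋ = 0; lat ⌊1.44343/1⌋ = 1.
Subsquare: lon ⌊0.88528/0.0833333⌋ = 10 → k; lat ⌊0.44343/0.0416667⌋ = 10 → k.
Extended square: lon ⌊0.05195/0.00833333⌋ = 6; lat ⌊0.02676/0.00416667⌋ = 6.

BB01kk66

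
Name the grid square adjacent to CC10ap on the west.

CC00xp

Longitude subsquare a = 0; −1 → -1, wraps to 23 = x, carry into square.
Longitude square 1; −1 → 0.
The latitude characters are unchanged.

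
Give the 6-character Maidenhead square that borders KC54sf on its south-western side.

KC54re

Longitude subsquare s = 18; −1 → 17 = r.
Latitude subsquare f = 5; −1 → 4 = e.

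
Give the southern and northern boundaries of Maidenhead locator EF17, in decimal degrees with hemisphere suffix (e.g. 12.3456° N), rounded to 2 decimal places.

33.00° S, 32.00° S

Field E=4, F=5: +4·20° lon, +5·10° lat → SW at lon -100°, lat -40°.
Square 1, 7: +1·2° lon, +7·1° lat → SW at lon -98°, lat -33°.
Cell spans 2° lon × 1° lat.
south 33.00° S, north 32.00° S.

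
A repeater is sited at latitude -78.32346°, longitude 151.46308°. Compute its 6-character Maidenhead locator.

Offset from 180°W / 90°S: lon 331.4631°, lat 11.6765°.
Field: 331.4631/20 → 16 → Q, 11.6765/10 → 1 → B; chars QB.
Square: 11.4631/2 → 5, 1.6765/1 → 1; chars 51.
Subsquare: 1.4631/0.0833333 → 17 → r, 0.6765/0.0416667 → 16 → q; chars rq.

QB51rq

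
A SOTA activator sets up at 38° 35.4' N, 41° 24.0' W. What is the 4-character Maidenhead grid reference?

GM98

Add 180° to longitude and 90° to latitude: 138.60, 128.59.
Field: lon ⌊138.60/20⌋ = 6 → G; lat ⌊128.59/10⌋ = 12 → M.
Square: lon ⌊18.60/2⌋ = 9; lat ⌊8.59/1⌋ = 8.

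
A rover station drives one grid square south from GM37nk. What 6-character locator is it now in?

Latitude subsquare k = 10; −1 → 9 = j.
The longitude characters are unchanged.

GM37nj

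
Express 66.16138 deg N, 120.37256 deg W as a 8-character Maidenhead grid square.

CP96td58

Offset from 180°W / 90°S: lon 59.62744°, lat 156.16138°.
Field: 59.62744/20 → 2 → C, 156.16138/10 → 15 → P; chars CP.
Square: 19.62744/2 → 9, 6.16138/1 → 6; chars 96.
Subsquare: 1.62744/0.0833333 → 19 → t, 0.16138/0.0416667 → 3 → d; chars td.
Extended square: 0.04411/0.00833333 → 5, 0.03638/0.00416667 → 8; chars 58.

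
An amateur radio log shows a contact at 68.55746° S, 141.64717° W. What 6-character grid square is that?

BC91ek

Add 180° to longitude and 90° to latitude: 38.3528, 21.4425.
Field: lon ⌊38.3528/20⌋ = 1 → B; lat ⌊21.4425/10⌋ = 2 → C.
Square: lon ⌊18.3528/2⌋ = 9; lat ⌊1.4425/1⌋ = 1.
Subsquare: lon ⌊0.3528/0.0833333⌋ = 4 → e; lat ⌊0.4425/0.0416667⌋ = 10 → k.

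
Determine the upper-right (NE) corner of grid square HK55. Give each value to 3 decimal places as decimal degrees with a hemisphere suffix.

16.000° N, 28.000° W

Field H=7, K=10: +7·20° lon, +10·10° lat → SW at lon -40°, lat 10°.
Square 5, 5: +5·2° lon, +5·1° lat → SW at lon -30°, lat 15°.
Cell spans 2° lon × 1° lat. NE corner is SW corner plus one full cell.
latitude 16.000° N, longitude 28.000° W.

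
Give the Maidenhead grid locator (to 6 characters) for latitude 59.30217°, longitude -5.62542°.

IO79eh

Shift to the Maidenhead origin (180°W, 90°S): lon 174.3746, lat 149.3022.
Field: lon ⌊174.3746/20⌋ = 8 → I; lat ⌊149.3022/10⌋ = 14 → O.
Square: lon ⌊14.3746/2⌋ = 7; lat ⌊9.3022/1⌋ = 9.
Subsquare: lon ⌊0.3746/0.0833333⌋ = 4 → e; lat ⌊0.3022/0.0416667⌋ = 7 → h.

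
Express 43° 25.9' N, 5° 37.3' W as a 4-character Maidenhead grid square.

IN73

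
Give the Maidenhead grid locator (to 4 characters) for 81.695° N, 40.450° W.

GR91

Add 180° to longitude and 90° to latitude: 139.55, 171.69.
Field: 139.55/20 → 6 → G, 171.69/10 → 17 → R; chars GR.
Square: 19.55/2 → 9, 1.69/1 → 1; chars 91.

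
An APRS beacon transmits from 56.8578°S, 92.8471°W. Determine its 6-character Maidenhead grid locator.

ED33nd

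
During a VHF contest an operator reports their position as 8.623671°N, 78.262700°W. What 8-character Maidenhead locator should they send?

Offset from 180°W / 90°S: lon 101.73730°, lat 98.62367°.
Field: 101.73730/20 → 5 → F, 98.62367/10 → 9 → J; chars FJ.
Square: 1.73730/2 → 0, 8.62367/1 → 8; chars 08.
Subsquare: 1.73730/0.0833333 → 20 → u, 0.62367/0.0416667 → 14 → o; chars uo.
Extended square: 0.07063/0.00833333 → 8, 0.04034/0.00416667 → 9; chars 89.

FJ08uo89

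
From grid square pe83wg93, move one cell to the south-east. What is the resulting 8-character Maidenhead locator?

PE83xg02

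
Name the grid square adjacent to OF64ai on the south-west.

Longitude subsquare a = 0; −1 → -1, wraps to 23 = x, carry into square.
Longitude square 6; −1 → 5.
Latitude subsquare i = 8; −1 → 7 = h.

OF54xh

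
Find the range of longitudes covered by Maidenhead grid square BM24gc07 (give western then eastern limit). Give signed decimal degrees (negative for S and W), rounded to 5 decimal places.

-155.50000, -155.49167

Field B=1, M=12: +1·20° lon, +12·10° lat → SW at lon -160°, lat 30°.
Square 2, 4: +2·2° lon, +4·1° lat → SW at lon -156°, lat 34°.
Subsquare g=6, c=2: +6·0.0833333° lon, +2·0.0416667° lat → SW at lon -155.5°, lat 34.0833°.
Extended square 0, 7: +0·0.00833333° lon, +7·0.00416667° lat → SW at lon -155.5°, lat 34.1125°.
Cell spans 0.00833333° lon × 0.00416667° lat.
west -155.50000, east -155.49167.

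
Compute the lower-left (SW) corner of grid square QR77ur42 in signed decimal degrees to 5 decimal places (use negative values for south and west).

87.71667, 155.70000

Field Q=16, R=17: +16·20° lon, +17·10° lat → SW at lon 140°, lat 80°.
Square 7, 7: +7·2° lon, +7·1° lat → SW at lon 154°, lat 87°.
Subsquare u=20, r=17: +20·0.0833333° lon, +17·0.0416667° lat → SW at lon 155.667°, lat 87.7083°.
Extended square 4, 2: +4·0.00833333° lon, +2·0.00416667° lat → SW at lon 155.7°, lat 87.7167°.
latitude 87.71667, longitude 155.70000.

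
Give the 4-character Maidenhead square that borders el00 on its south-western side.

Longitude square 0; −1 → -1, wraps to 9, carry into field.
Longitude field E = 4; −1 → 3 = D.
Latitude square 0; −1 → -1, wraps to 9, carry into field.
Latitude field L = 11; −1 → 10 = K.

DK99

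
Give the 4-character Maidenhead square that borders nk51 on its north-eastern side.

Longitude square 5; +1 → 6.
Latitude square 1; +1 → 2.

NK62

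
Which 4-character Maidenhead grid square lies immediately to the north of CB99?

CC90

Latitude square 9; +1 → 10, wraps to 0, carry into field.
Latitude field B = 1; +1 → 2 = C.
The longitude characters are unchanged.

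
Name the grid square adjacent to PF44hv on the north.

Latitude subsquare v = 21; +1 → 22 = w.
The longitude characters are unchanged.

PF44hw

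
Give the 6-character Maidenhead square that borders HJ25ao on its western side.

Longitude subsquare a = 0; −1 → -1, wraps to 23 = x, carry into square.
Longitude square 2; −1 → 1.
The latitude characters are unchanged.

HJ15xo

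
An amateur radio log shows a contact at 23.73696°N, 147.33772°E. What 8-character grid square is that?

Offset from 180°W / 90°S: lon 327.33772°, lat 113.73696°.
Field: 327.33772/20 → 16 → Q, 113.73696/10 → 11 → L; chars QL.
Square: 7.33772/2 → 3, 3.73696/1 → 3; chars 33.
Subsquare: 1.33772/0.0833333 → 16 → q, 0.73696/0.0416667 → 17 → r; chars qr.
Extended square: 0.00439/0.00833333 → 0, 0.02863/0.00416667 → 6; chars 06.

QL33qr06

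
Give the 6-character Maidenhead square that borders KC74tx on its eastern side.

Longitude subsquare t = 19; +1 → 20 = u.
The latitude characters are unchanged.

KC74ux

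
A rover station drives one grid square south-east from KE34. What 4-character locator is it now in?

Longitude square 3; +1 → 4.
Latitude square 4; −1 → 3.

KE43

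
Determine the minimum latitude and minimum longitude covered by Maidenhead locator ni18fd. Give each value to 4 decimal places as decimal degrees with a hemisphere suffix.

1.8750° S, 82.4167° E

Field N=13, I=8: +13·20° lon, +8·10° lat → SW at lon 80°, lat -10°.
Square 1, 8: +1·2° lon, +8·1° lat → SW at lon 82°, lat -2°.
Subsquare f=5, d=3: +5·0.0833333° lon, +3·0.0416667° lat → SW at lon 82.4167°, lat -1.875°.
latitude 1.8750° S, longitude 82.4167° E.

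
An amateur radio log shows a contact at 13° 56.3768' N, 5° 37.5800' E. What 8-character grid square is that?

JK23tw55

Add 180° to longitude and 90° to latitude: 185.62633, 103.93961.
Field: 185.62633/20 → 9 → J, 103.93961/10 → 10 → K; chars JK.
Square: 5.62633/2 → 2, 3.93961/1 → 3; chars 23.
Subsquare: 1.62633/0.0833333 → 19 → t, 0.93961/0.0416667 → 22 → w; chars tw.
Extended square: 0.04300/0.00833333 → 5, 0.02295/0.00416667 → 5; chars 55.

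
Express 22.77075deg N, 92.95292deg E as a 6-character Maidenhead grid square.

Shift to the Maidenhead origin (180°W, 90°S): lon 272.9529, lat 112.7707.
Field (20°×10°, letters A–R): lon ⌊272.9529/20⌋ = 13 → N; lat ⌊112.7707/10⌋ = 11 → L.
Square (2°×1°, digits 0–9): lon ⌊12.9529/2⌋ = 6; lat ⌊2.7707/1⌋ = 2.
Subsquare (5′×2.5′, letters a–x): lon ⌊0.9529/0.0833333⌋ = 11 → l; lat ⌊0.7707/0.0416667⌋ = 18 → s.

NL62ls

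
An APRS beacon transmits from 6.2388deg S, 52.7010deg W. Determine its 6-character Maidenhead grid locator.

Offset from 180°W / 90°S: lon 127.2990°, lat 83.7612°.
Field: 127.2990/20 → 6 → G, 83.7612/10 → 8 → I; chars GI.
Square: 7.2990/2 → 3, 3.7612/1 → 3; chars 33.
Subsquare: 1.2990/0.0833333 → 15 → p, 0.7612/0.0416667 → 18 → s; chars ps.

GI33ps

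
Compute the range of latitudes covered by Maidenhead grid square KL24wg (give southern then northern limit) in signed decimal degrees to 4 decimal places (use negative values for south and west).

24.2500, 24.2917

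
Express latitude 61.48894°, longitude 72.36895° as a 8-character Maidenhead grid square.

MP61el47

Add 180° to longitude and 90° to latitude: 252.36895, 151.48894.
Field: lon ⌊252.36895/20⌋ = 12 → M; lat ⌊151.48894/10⌋ = 15 → P.
Square: lon ⌊12.36895/2⌋ = 6; lat ⌊1.48894/1⌋ = 1.
Subsquare: lon ⌊0.36895/0.0833333⌋ = 4 → e; lat ⌊0.48894/0.0416667⌋ = 11 → l.
Extended square: lon ⌊0.03562/0.00833333⌋ = 4; lat ⌊0.03061/0.00416667⌋ = 7.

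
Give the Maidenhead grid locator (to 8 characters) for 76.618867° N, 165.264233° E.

Shift to the Maidenhead origin (180°W, 90°S): lon 345.26423, lat 166.61887.
Field (20°×10°, letters A–R): lon ⌊345.26423/20⌋ = 17 → R; lat ⌊166.61887/10⌋ = 16 → Q.
Square (2°×1°, digits 0–9): lon ⌊5.26423/2⌋ = 2; lat ⌊6.61887/1⌋ = 6.
Subsquare (5′×2.5′, letters a–x): lon ⌊1.26423/0.0833333⌋ = 15 → p; lat ⌊0.61887/0.0416667⌋ = 14 → o.
Extended square (30″×15″, digits 0–9): lon ⌊0.01423/0.00833333⌋ = 1; lat ⌊0.03553/0.00416667⌋ = 8.

RQ26po18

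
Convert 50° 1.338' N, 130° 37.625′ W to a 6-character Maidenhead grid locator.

CO40qa

Add 180° to longitude and 90° to latitude: 49.3729, 140.0223.
Field: lon ⌊49.3729/20⌋ = 2 → C; lat ⌊140.0223/10⌋ = 14 → O.
Square: lon ⌊9.3729/2⌋ = 4; lat ⌊0.0223/1⌋ = 0.
Subsquare: lon ⌊1.3729/0.0833333⌋ = 16 → q; lat ⌊0.0223/0.0416667⌋ = 0 → a.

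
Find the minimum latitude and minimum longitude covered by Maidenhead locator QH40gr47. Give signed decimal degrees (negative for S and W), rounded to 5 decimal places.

Field Q=16, H=7: +16·20° lon, +7·10° lat → SW at lon 140°, lat -20°.
Square 4, 0: +4·2° lon, +0·1° lat → SW at lon 148°, lat -20°.
Subsquare g=6, r=17: +6·0.0833333° lon, +17·0.0416667° lat → SW at lon 148.5°, lat -19.2917°.
Extended square 4, 7: +4·0.00833333° lon, +7·0.00416667° lat → SW at lon 148.533°, lat -19.2625°.
latitude -19.26250, longitude 148.53333.

-19.26250, 148.53333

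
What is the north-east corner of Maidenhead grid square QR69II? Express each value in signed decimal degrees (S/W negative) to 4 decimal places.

Field Q=16, R=17: +16·20° lon, +17·10° lat → SW at lon 140°, lat 80°.
Square 6, 9: +6·2° lon, +9·1° lat → SW at lon 152°, lat 89°.
Subsquare i=8, i=8: +8·0.0833333° lon, +8·0.0416667° lat → SW at lon 152.667°, lat 89.3333°.
Cell spans 0.0833333° lon × 0.0416667° lat. NE corner is SW corner plus one full cell.
latitude 89.3750, longitude 152.7500.

89.3750, 152.7500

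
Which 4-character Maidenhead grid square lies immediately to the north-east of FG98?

GG09

Longitude square 9; +1 → 10, wraps to 0, carry into field.
Longitude field F = 5; +1 → 6 = G.
Latitude square 8; +1 → 9.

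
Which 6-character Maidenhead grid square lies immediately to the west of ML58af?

ML48xf

Longitude subsquare a = 0; −1 → -1, wraps to 23 = x, carry into square.
Longitude square 5; −1 → 4.
The latitude characters are unchanged.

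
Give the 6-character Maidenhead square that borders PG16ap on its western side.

Longitude subsquare a = 0; −1 → -1, wraps to 23 = x, carry into square.
Longitude square 1; −1 → 0.
The latitude characters are unchanged.

PG06xp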